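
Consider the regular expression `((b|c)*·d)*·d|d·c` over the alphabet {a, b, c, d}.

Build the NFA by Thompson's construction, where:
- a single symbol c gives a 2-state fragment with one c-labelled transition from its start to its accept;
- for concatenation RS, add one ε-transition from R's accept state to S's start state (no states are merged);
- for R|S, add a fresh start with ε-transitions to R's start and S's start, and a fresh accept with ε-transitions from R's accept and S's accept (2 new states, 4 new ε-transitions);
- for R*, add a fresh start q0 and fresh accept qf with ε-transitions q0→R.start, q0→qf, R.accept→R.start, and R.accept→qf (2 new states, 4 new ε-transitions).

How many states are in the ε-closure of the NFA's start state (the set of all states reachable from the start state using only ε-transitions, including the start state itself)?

11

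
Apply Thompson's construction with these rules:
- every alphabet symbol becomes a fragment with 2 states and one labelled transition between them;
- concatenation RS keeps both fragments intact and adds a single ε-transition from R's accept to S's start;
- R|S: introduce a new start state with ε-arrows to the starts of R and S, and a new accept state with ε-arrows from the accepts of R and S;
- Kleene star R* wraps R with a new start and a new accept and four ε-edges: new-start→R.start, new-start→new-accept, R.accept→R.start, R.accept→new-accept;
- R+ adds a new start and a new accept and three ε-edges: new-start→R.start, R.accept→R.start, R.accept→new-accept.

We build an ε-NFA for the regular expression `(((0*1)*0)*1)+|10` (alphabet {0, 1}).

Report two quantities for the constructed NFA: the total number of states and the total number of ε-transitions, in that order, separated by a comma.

22, 23

Per subexpression:
Each of the 6 symbol leaves contributes 2 states and 0 ε-transitions.
  0* : 4 states, 4 ε-transitions
  0*1 : 6 states, 5 ε-transitions
  (0*1)* : 8 states, 9 ε-transitions
  (0*1)*0 : 10 states, 10 ε-transitions
  ((0*1)*0)* : 12 states, 14 ε-transitions
  ((0*1)*0)*1 : 14 states, 15 ε-transitions
  (((0*1)*0)*1)+ : 16 states, 18 ε-transitions
  10 : 4 states, 1 ε-transition
  (((0*1)*0)*1)+|10 : 22 states, 23 ε-transitions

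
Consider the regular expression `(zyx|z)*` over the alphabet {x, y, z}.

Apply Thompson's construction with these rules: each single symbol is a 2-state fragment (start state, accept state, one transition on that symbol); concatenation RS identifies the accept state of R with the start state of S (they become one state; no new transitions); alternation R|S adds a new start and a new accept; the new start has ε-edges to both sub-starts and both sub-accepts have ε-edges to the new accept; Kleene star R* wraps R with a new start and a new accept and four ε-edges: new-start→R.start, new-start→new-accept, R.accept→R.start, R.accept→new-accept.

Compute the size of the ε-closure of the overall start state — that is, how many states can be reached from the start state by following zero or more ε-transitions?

5

Compute the ε-closure size of each fragment's start state recursively; a symbol fragment's start has no outgoing ε-edge, so its closure is just itself (size 1).
  zyx — same as the first factor's closure: |closure| = 1
  zyx|z — |closure| = 1 + 1 + 1 = 3 (the new accept is not ε-reachable since no branch accepts ε)
  (zyx|z)* — the star's fresh start ε-reaches both the body's start and the fresh accept: |closure| = 2 + 3 = 5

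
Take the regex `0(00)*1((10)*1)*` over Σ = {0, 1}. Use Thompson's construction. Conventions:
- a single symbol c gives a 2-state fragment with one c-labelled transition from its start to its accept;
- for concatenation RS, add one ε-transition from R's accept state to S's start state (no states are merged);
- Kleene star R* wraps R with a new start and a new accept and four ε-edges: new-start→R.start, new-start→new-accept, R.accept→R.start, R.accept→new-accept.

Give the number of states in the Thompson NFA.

Bottom-up over the parse tree:
Each of the 7 symbol leaves contributes a 2-state fragment.
  00 = 4 states
  (00)* = 6 states
  10 = 4 states
  (10)* = 6 states
  (10)*1 = 8 states
  ((10)*1)* = 10 states
  0(00)*1((10)*1)* = 20 states

20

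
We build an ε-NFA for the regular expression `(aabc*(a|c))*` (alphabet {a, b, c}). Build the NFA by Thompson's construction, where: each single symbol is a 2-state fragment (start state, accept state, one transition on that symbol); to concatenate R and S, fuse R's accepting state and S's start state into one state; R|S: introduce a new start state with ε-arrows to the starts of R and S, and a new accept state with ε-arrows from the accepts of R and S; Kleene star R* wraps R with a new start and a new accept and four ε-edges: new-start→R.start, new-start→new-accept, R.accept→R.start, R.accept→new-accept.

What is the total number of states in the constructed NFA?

14

Building bottom-up:
Each of the 6 symbol leaves contributes a 2-state fragment.
  c* — 4 states
  a|c — 6 states
  aabc*(a|c) — 12 states
  (aabc*(a|c))* — 14 states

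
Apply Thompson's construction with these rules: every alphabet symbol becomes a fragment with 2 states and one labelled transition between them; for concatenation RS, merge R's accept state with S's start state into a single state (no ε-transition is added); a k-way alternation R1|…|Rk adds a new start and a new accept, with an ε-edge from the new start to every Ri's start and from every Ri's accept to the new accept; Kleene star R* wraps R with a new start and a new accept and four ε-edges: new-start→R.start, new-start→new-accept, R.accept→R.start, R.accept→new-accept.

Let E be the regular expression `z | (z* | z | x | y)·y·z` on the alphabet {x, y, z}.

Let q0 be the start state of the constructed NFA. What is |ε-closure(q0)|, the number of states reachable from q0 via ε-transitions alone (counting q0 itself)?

10

Let C(F) = |ε-closure(F.start)| within fragment F, and note whether F accepts ε. Symbol fragments have C = 1 and do not accept ε. Then:
  z* — the star's fresh start ε-reaches both the body's start and the fresh accept: |closure| = 2 + 1 = 3
  z* | z | x | y — new start ε-reaches every alternative's start; at least one alternative accepts ε, so the union's new accept is reached too: |closure| = 1 + 3 + 1 + 1 + 1 + 1 = 8
  (z* | z | x | y)·y·z — |closure| = 8 + (1−1) = 8 (closure spills across the concat boundary because the left factor accepts ε)
  z | (z* | z | x | y)·y·z — |closure| = 1 + 1 + 8 = 10 (the new accept is not ε-reachable since no branch accepts ε)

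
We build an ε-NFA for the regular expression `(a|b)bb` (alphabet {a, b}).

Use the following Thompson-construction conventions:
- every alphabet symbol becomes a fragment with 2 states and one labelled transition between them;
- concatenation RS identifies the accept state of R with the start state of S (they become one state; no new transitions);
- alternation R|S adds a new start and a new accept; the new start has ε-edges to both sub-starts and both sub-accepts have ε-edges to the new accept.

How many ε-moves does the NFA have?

4

By structural recursion:
Each of the 4 symbol leaves contributes 0 ε-transitions.
  a|b : 4 ε-transitions
  (a|b)bb : 4 ε-transitions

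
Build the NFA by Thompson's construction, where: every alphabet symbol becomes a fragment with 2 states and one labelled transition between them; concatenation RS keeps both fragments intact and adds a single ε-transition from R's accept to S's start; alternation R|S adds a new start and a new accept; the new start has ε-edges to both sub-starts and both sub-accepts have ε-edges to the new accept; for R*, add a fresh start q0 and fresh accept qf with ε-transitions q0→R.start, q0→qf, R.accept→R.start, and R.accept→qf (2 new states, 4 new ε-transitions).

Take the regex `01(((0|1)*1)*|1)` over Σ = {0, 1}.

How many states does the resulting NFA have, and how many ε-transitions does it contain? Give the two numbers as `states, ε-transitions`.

20, 19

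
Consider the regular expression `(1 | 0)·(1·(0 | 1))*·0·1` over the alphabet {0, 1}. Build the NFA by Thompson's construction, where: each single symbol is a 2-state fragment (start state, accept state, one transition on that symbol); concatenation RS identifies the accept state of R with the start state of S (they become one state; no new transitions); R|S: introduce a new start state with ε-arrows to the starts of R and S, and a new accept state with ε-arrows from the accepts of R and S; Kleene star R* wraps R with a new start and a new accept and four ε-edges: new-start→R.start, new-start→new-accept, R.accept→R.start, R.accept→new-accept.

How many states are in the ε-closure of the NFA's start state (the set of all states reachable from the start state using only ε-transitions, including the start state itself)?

3

Let C(F) = |ε-closure(F.start)| within fragment F, and note whether F accepts ε. Symbol fragments have C = 1 and do not accept ε. Then:
  1 | 0 → new start ε-reaches every alternative's start; none of them accept ε, so the new accept is not reached: |ε-closure| = 1 + 1 + 1 = 3
  0 | 1 → new start ε-reaches every alternative's start; none of them accept ε, so the new accept is not reached: |ε-closure| = 1 + 1 + 1 = 3
  1·(0 | 1) → |ε-closure| equals the left operand's closure size = 1 (its accept is not ε-reachable, so the closure stops there)
  (1·(0 | 1))* → new start has ε-edges to the inner start and to the new accept, so |ε-closure| = 2 + 1 = 3
  (1 | 0)·(1·(0 | 1))*·0·1 → |ε-closure| equals the left operand's closure size = 3 (its accept is not ε-reachable, so the closure stops there)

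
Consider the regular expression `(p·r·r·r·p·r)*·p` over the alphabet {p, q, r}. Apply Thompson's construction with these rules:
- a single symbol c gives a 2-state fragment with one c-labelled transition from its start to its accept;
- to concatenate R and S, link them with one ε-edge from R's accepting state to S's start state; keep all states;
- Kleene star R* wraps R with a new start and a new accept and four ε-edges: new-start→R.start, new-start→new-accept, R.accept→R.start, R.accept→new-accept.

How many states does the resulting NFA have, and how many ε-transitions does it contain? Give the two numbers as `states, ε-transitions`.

16, 10

Per subexpression:
Each of the 7 symbol leaves contributes 2 states and 0 ε-transitions.
  p·r·r·r·p·r — 12 states, 5 ε-transitions
  (p·r·r·r·p·r)* — 14 states, 9 ε-transitions
  (p·r·r·r·p·r)*·p — 16 states, 10 ε-transitions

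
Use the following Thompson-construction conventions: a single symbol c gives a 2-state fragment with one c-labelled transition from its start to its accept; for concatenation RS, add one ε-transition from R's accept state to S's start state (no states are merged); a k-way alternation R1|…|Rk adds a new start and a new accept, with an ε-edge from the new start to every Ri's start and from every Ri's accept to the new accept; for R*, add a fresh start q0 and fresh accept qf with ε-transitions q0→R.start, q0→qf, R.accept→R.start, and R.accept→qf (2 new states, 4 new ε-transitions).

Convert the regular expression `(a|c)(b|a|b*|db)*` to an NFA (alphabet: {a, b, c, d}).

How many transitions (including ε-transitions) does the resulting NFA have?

Recursing over subexpressions:
Each of the 7 symbol leaves contributes 1 transition (1 symbol, 0 ε).
  a|c : 6 transitions (2 symbol, 4 ε)
  b* : 5 transitions (1 symbol, 4 ε)
  db : 3 transitions (2 symbol, 1 ε)
  b|a|b*|db : 18 transitions (5 symbol, 13 ε)
  (b|a|b*|db)* : 22 transitions (5 symbol, 17 ε)
  (a|c)(b|a|b*|db)* : 29 transitions (7 symbol, 22 ε)

29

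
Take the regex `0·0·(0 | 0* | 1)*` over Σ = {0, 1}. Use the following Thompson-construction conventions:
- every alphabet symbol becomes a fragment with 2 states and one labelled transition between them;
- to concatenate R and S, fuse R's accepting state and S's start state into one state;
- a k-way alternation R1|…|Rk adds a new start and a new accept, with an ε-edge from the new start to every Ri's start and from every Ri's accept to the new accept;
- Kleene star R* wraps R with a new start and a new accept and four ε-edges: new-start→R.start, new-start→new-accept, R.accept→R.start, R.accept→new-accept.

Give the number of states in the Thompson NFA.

14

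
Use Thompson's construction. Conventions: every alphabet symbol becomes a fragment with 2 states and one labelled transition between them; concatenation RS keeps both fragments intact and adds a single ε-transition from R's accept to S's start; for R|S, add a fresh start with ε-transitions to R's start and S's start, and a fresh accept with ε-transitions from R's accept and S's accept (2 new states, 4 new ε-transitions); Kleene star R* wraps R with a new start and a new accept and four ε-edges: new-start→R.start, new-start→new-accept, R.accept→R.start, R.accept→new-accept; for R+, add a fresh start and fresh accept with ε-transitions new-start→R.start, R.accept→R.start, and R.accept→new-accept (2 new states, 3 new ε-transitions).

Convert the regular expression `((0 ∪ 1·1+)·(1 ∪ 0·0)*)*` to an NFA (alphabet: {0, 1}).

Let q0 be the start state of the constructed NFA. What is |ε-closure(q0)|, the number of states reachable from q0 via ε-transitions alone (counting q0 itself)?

5

Let C(F) = |ε-closure(F.start)| within fragment F, and note whether F accepts ε. Symbol fragments have C = 1 and do not accept ε. Then:
  1+ → new start ε-reaches only the body's start; the new accept needs a symbol first: C = 1 + 1 = 2
  1·1+ → C equals the left operand's closure size = 1 (its accept is not ε-reachable, so the closure stops there)
  0 ∪ 1·1+ → new start ε-reaches every alternative's start; none of them accept ε, so the new accept is not reached: C = 1 + 1 + 1 = 3
  0·0 → C equals the left operand's closure size = 1 (its accept is not ε-reachable, so the closure stops there)
  1 ∪ 0·0 → new start ε-reaches every alternative's start; none of them accept ε, so the new accept is not reached: C = 1 + 1 + 1 = 3
  (1 ∪ 0·0)* → new start has ε-edges to the inner start and to the new accept, so C = 2 + 3 = 5
  (0 ∪ 1·1+)·(1 ∪ 0·0)* → same as the first factor's closure: C = 3
  ((0 ∪ 1·1+)·(1 ∪ 0·0)*)* → new start has ε-edges to the inner start and to the new accept, so C = 2 + 3 = 5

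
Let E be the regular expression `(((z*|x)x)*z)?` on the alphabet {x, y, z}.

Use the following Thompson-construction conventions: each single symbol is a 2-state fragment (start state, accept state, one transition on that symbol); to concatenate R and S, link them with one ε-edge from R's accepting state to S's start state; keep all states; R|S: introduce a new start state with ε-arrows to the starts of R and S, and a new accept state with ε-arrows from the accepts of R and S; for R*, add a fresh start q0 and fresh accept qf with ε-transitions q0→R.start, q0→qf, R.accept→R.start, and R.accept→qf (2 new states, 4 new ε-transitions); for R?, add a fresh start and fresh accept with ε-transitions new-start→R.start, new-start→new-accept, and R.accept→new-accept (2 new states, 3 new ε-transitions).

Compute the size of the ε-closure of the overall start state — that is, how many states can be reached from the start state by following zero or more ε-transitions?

Let C(F) = |ε-closure(F.start)| within fragment F, and note whether F accepts ε. Symbol fragments have C = 1 and do not accept ε. Then:
  z* — |ε-closure| = 1 (new start) + 1 (body) + 1 (new accept) = 3
  z*|x — |ε-closure| = 1 (new start) + (3 + 1) + 1 (new accept, since some branch ε-reaches its own accept) = 6
  (z*|x)x — the left operand accepts ε, so the closure extends into the next operand (via the concat ε-link); |ε-closure| = 6 + 1 = 7
  ((z*|x)x)* — the star's fresh start ε-reaches both the body's start and the fresh accept: |ε-closure| = 2 + 7 = 9
  ((z*|x)x)*z — |ε-closure| = 9 + 1 = 10 (closure spills across the concat boundary because the left factor accepts ε)
  (((z*|x)x)*z)? — |ε-closure| = 1 (new start) + 10 (body) + 1 (new accept, via ε) = 12

12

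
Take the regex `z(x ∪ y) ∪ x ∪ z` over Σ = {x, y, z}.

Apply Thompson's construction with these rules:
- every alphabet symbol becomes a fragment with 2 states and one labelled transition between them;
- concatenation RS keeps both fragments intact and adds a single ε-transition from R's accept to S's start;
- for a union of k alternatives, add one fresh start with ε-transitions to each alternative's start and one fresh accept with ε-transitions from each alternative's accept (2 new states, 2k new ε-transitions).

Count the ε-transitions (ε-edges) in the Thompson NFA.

Building bottom-up:
Each of the 5 symbol leaves contributes 0 ε-transitions.
  x ∪ y — 4 ε-transitions
  z(x ∪ y) — 5 ε-transitions
  z(x ∪ y) ∪ x ∪ z — 11 ε-transitions

11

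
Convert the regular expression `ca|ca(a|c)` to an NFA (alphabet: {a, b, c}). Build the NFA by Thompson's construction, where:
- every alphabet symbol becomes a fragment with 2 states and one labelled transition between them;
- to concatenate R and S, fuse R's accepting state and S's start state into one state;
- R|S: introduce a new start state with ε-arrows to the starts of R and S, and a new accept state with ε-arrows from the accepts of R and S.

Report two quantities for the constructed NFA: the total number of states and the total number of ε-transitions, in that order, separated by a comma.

13, 8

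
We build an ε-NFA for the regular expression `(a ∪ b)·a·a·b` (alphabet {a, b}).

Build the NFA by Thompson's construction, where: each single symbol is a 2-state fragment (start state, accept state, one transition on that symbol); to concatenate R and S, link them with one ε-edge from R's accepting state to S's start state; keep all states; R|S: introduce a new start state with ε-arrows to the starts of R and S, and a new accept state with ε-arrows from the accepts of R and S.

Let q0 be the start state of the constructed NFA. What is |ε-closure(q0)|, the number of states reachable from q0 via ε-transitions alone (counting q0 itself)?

Let C(F) = |ε-closure(F.start)| within fragment F, and note whether F accepts ε. Symbol fragments have C = 1 and do not accept ε. Then:
  a ∪ b — new start ε-reaches every alternative's start; none of them accept ε, so the new accept is not reached: |ε-closure| = 1 + 1 + 1 = 3
  (a ∪ b)·a·a·b — same as the first factor's closure: |ε-closure| = 3

3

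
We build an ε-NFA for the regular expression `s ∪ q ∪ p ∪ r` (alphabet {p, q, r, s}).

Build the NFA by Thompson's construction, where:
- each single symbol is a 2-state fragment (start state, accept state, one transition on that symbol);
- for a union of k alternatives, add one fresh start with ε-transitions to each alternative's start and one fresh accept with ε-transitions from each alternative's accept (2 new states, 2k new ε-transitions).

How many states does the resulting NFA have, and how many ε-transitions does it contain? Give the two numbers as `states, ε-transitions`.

10, 8

Bottom-up over the parse tree:
Each of the 4 symbol leaves contributes 2 states and 0 ε-transitions.
  s ∪ q ∪ p ∪ r = 10 states, 8 ε-transitions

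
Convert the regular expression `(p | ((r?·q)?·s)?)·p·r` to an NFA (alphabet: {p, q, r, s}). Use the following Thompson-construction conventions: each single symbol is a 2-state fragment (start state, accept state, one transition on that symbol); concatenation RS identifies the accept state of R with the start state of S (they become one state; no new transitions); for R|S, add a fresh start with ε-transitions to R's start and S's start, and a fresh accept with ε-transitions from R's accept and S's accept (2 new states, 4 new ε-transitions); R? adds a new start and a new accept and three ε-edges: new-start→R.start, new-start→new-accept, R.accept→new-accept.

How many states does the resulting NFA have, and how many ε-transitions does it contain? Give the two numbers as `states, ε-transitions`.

16, 13

Per subexpression:
Each of the 6 symbol leaves contributes 2 states and 0 ε-transitions.
  r? → 4 states, 3 ε-transitions
  r?·q → 5 states, 3 ε-transitions
  (r?·q)? → 7 states, 6 ε-transitions
  (r?·q)?·s → 8 states, 6 ε-transitions
  ((r?·q)?·s)? → 10 states, 9 ε-transitions
  p | ((r?·q)?·s)? → 14 states, 13 ε-transitions
  (p | ((r?·q)?·s)?)·p·r → 16 states, 13 ε-transitions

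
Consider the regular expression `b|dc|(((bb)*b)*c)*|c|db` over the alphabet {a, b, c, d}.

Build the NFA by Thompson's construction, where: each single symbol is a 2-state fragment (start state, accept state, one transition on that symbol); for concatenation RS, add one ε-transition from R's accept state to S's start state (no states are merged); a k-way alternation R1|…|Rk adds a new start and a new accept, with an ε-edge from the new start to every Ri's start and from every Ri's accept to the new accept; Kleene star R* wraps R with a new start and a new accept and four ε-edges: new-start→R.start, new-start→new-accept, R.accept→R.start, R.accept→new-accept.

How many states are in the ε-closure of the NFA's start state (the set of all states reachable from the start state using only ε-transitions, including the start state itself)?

Compute the ε-closure size of each fragment's start state recursively; a symbol fragment's start has no outgoing ε-edge, so its closure is just itself (size 1).
  dc : |closure| equals the left operand's closure size = 1 (its accept is not ε-reachable, so the closure stops there)
  bb : |closure| equals the left operand's closure size = 1 (its accept is not ε-reachable, so the closure stops there)
  (bb)* : |closure| = 1 (new start) + 1 (body) + 1 (new accept) = 3
  (bb)*b : |closure| = 3 + 1 = 4 (closure spills across the concat boundary because the left factor accepts ε)
  ((bb)*b)* : |closure| = 1 (new start) + 4 (body) + 1 (new accept) = 6
  ((bb)*b)*c : the left operand accepts ε, so the closure extends into the next operand (via the concat ε-link); |closure| = 6 + 1 = 7
  (((bb)*b)*c)* : |closure| = 1 (new start) + 7 (body) + 1 (new accept) = 9
  db : |closure| equals the left operand's closure size = 1 (its accept is not ε-reachable, so the closure stops there)
  b|dc|(((bb)*b)*c)*|c|db : |closure| = 1 (new start) + (1 + 1 + 9 + 1 + 1) + 1 (new accept, since some branch ε-reaches its own accept) = 15

15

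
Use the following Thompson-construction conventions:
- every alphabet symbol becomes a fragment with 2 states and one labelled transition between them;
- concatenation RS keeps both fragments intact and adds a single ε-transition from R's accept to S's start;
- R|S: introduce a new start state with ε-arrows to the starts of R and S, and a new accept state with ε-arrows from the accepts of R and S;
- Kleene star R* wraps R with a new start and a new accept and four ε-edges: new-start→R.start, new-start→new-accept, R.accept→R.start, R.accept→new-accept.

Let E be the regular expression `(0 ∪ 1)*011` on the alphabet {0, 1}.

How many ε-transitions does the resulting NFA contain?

11

Per subexpression:
Each of the 5 symbol leaves contributes 0 ε-transitions.
  0 ∪ 1 : 4 ε-transitions
  (0 ∪ 1)* : 8 ε-transitions
  (0 ∪ 1)*011 : 11 ε-transitions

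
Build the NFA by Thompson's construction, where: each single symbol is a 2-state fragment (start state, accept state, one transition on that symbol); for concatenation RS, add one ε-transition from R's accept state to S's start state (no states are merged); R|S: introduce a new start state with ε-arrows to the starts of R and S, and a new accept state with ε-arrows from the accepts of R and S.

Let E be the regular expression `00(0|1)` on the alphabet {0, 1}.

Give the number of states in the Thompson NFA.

10

Bottom-up over the parse tree:
Each of the 4 symbol leaves contributes a 2-state fragment.
  0|1 → 6 states
  00(0|1) → 10 states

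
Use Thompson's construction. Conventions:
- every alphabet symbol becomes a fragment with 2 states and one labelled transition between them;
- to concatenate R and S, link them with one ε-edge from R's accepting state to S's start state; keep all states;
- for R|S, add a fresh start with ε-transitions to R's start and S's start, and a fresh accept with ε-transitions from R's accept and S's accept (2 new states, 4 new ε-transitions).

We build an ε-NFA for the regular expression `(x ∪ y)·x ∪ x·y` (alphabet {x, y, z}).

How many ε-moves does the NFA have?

10

Recursing over subexpressions:
Each of the 5 symbol leaves contributes 0 ε-transitions.
  x ∪ y → 4 ε-transitions
  (x ∪ y)·x → 5 ε-transitions
  x·y → 1 ε-transition
  (x ∪ y)·x ∪ x·y → 10 ε-transitions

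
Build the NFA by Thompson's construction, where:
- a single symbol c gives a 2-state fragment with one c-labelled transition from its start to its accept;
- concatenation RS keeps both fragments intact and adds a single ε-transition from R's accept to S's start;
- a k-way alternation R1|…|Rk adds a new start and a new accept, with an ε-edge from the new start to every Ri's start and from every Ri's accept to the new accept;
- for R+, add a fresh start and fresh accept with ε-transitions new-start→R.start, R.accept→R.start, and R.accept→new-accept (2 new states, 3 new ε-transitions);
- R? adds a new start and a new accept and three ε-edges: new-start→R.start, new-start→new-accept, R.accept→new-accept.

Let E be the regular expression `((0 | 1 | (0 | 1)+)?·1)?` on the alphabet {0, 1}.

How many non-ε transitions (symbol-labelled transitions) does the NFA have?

By structural recursion:
Each of the 5 symbol leaves contributes exactly 1 symbol transition.
  0 | 1 : 2 symbol transitions
  (0 | 1)+ : 2 symbol transitions
  0 | 1 | (0 | 1)+ : 4 symbol transitions
  (0 | 1 | (0 | 1)+)? : 4 symbol transitions
  (0 | 1 | (0 | 1)+)?·1 : 5 symbol transitions
  ((0 | 1 | (0 | 1)+)?·1)? : 5 symbol transitions

5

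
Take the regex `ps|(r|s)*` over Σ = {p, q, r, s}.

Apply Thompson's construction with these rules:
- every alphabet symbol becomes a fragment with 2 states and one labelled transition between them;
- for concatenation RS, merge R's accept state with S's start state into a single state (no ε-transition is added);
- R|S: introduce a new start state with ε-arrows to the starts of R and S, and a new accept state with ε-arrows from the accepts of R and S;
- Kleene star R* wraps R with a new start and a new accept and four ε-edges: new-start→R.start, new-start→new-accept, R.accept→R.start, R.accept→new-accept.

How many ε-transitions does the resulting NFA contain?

12

By structural recursion:
Each of the 4 symbol leaves contributes 0 ε-transitions.
  ps : 0 ε-transitions
  r|s : 4 ε-transitions
  (r|s)* : 8 ε-transitions
  ps|(r|s)* : 12 ε-transitions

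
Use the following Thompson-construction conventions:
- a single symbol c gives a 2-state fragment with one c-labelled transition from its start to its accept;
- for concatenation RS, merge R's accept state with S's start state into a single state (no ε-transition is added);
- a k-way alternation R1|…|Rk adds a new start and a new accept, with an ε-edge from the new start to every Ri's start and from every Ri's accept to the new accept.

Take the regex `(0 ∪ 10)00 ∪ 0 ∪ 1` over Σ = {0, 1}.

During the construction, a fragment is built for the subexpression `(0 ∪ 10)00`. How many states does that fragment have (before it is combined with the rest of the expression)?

9

Fragment for `(0 ∪ 10)00`:
Each of the 5 symbol leaves contributes a 2-state fragment.
  10 — 3 states
  0 ∪ 10 — 7 states
  (0 ∪ 10)00 — 9 states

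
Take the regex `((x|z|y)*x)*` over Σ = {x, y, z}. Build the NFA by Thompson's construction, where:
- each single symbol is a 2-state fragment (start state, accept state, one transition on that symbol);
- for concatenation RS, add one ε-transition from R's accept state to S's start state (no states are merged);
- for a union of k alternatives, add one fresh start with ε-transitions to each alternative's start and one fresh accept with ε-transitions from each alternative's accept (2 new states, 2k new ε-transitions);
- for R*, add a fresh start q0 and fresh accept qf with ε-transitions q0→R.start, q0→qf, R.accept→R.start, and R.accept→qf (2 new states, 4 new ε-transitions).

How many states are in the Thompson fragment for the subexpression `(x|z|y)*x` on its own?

12

Fragment for `(x|z|y)*x`:
Each of the 4 symbol leaves contributes a 2-state fragment.
  x|z|y : 8 states
  (x|z|y)* : 10 states
  (x|z|y)*x : 12 states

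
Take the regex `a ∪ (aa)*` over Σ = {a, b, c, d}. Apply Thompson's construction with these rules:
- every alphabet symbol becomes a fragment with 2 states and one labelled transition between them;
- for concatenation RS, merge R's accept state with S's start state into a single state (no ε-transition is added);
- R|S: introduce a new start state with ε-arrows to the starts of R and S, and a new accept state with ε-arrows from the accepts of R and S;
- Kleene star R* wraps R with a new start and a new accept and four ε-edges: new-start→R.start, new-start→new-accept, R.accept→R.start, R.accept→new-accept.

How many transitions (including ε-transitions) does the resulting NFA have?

11

Bottom-up over the parse tree:
Each of the 3 symbol leaves contributes 1 transition (1 symbol, 0 ε).
  aa → 2 transitions (2 symbol, 0 ε)
  (aa)* → 6 transitions (2 symbol, 4 ε)
  a ∪ (aa)* → 11 transitions (3 symbol, 8 ε)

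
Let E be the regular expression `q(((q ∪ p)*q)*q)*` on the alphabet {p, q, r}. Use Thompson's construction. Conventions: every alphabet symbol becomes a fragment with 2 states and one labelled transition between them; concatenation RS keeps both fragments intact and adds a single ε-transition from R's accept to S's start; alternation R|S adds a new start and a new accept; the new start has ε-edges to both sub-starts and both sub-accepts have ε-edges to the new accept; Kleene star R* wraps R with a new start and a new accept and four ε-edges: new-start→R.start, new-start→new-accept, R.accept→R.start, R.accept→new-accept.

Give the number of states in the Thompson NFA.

Per subexpression:
Each of the 5 symbol leaves contributes a 2-state fragment.
  q ∪ p = 6 states
  (q ∪ p)* = 8 states
  (q ∪ p)*q = 10 states
  ((q ∪ p)*q)* = 12 states
  ((q ∪ p)*q)*q = 14 states
  (((q ∪ p)*q)*q)* = 16 states
  q(((q ∪ p)*q)*q)* = 18 states

18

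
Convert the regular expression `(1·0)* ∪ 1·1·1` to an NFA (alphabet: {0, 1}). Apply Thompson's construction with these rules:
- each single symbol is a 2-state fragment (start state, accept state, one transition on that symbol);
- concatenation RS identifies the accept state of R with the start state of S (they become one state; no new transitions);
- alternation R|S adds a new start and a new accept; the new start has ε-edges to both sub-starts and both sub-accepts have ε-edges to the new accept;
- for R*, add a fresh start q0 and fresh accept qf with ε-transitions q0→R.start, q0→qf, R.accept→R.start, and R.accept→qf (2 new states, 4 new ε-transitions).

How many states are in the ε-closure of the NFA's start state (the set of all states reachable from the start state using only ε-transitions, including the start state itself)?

Work bottom-up. For each fragment F, track |ε-closure(F.start)| and whether F's accept lies in that closure (i.e. whether F accepts ε). A single-symbol fragment has closure size 1 and does not accept ε.
  1·0 : same as the first factor's closure: |closure| = 1
  (1·0)* : new start has ε-edges to the inner start and to the new accept, so |closure| = 2 + 1 = 3
  1·1·1 : same as the first factor's closure: |closure| = 1
  (1·0)* ∪ 1·1·1 : new start ε-reaches every alternative's start; at least one alternative accepts ε, so the union's new accept is reached too: |closure| = 1 + 3 + 1 + 1 = 6

6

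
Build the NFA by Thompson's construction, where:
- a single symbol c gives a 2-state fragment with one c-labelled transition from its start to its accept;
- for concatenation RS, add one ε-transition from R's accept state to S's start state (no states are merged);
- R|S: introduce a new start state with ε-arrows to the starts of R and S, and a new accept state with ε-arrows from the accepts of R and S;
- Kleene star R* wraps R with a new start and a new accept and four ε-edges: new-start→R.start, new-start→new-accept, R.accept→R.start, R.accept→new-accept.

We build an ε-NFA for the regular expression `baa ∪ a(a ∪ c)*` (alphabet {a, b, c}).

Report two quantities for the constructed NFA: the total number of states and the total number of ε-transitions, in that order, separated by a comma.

18, 15

Building bottom-up:
Each of the 6 symbol leaves contributes 2 states and 0 ε-transitions.
  baa : 6 states, 2 ε-transitions
  a ∪ c : 6 states, 4 ε-transitions
  (a ∪ c)* : 8 states, 8 ε-transitions
  a(a ∪ c)* : 10 states, 9 ε-transitions
  baa ∪ a(a ∪ c)* : 18 states, 15 ε-transitions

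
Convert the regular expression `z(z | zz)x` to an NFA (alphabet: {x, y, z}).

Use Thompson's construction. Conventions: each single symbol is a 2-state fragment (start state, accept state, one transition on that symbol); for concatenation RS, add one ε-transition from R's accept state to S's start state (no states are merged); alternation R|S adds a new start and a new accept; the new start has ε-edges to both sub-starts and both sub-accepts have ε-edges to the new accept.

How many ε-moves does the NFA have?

7

Recursing over subexpressions:
Each of the 5 symbol leaves contributes 0 ε-transitions.
  zz → 1 ε-transition
  z | zz → 5 ε-transitions
  z(z | zz)x → 7 ε-transitions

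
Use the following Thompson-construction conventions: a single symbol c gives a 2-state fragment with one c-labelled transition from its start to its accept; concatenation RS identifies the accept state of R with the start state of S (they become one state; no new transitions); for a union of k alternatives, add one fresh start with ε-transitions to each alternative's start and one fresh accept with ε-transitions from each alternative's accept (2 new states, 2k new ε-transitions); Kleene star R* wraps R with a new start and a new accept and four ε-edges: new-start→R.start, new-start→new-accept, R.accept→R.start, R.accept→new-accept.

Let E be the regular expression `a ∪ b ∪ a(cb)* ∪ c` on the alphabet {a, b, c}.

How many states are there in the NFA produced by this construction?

Building bottom-up:
Each of the 6 symbol leaves contributes a 2-state fragment.
  cb : 3 states
  (cb)* : 5 states
  a(cb)* : 6 states
  a ∪ b ∪ a(cb)* ∪ c : 14 states

14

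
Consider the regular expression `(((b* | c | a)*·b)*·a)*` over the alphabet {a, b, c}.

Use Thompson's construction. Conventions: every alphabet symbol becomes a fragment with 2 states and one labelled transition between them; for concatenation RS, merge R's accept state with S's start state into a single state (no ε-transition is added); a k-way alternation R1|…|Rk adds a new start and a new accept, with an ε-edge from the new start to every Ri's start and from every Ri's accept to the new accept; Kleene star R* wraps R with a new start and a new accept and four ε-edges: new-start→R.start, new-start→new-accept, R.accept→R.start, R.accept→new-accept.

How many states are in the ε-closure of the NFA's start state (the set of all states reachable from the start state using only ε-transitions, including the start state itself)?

13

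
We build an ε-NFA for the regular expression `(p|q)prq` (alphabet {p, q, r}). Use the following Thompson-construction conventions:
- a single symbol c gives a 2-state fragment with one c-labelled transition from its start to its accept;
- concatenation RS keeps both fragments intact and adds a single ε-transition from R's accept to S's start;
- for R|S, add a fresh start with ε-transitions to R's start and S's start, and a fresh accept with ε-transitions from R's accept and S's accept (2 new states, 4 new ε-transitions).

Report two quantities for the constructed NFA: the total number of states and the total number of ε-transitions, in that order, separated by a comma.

12, 7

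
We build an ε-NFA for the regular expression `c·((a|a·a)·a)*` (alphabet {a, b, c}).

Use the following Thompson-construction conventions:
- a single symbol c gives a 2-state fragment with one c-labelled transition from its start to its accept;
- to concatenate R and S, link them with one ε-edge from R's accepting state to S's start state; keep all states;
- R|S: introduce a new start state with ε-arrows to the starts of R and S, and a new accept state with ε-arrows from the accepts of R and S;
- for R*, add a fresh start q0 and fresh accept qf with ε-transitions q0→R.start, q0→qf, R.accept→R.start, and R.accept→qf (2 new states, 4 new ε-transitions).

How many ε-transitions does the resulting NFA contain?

Recursing over subexpressions:
Each of the 5 symbol leaves contributes 0 ε-transitions.
  a·a — 1 ε-transition
  a|a·a — 5 ε-transitions
  (a|a·a)·a — 6 ε-transitions
  ((a|a·a)·a)* — 10 ε-transitions
  c·((a|a·a)·a)* — 11 ε-transitions

11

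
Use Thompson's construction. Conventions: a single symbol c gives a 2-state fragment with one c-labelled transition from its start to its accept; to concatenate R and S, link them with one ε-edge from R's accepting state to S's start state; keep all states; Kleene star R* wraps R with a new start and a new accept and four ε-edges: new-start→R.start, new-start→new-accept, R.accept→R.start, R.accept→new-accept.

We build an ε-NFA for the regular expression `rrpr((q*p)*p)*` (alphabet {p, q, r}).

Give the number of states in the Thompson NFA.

Building bottom-up:
Each of the 7 symbol leaves contributes a 2-state fragment.
  q* = 4 states
  q*p = 6 states
  (q*p)* = 8 states
  (q*p)*p = 10 states
  ((q*p)*p)* = 12 states
  rrpr((q*p)*p)* = 20 states

20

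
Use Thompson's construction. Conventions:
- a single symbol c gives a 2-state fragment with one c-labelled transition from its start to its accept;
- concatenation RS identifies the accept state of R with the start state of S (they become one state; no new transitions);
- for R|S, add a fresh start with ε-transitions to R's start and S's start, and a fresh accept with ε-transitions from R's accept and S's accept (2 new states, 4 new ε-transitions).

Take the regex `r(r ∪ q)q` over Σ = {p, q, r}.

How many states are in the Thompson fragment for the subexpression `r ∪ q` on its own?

Fragment for `r ∪ q`:
Each of the 2 symbol leaves contributes a 2-state fragment.
  r ∪ q — 6 states

6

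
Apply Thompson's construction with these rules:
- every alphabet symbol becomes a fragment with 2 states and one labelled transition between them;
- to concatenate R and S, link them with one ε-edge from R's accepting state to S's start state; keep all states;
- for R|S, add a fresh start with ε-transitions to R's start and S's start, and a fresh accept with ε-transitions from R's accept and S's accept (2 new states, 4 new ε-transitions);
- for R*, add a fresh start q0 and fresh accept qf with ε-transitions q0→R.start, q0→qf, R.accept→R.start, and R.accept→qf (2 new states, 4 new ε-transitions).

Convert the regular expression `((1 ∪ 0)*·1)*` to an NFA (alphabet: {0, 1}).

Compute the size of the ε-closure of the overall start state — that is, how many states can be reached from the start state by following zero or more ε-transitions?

8

Let C(F) = |ε-closure(F.start)| within fragment F, and note whether F accepts ε. Symbol fragments have C = 1 and do not accept ε. Then:
  1 ∪ 0 → |closure| = 1 + 1 + 1 = 3 (the new accept is not ε-reachable since no branch accepts ε)
  (1 ∪ 0)* → the star's fresh start ε-reaches both the body's start and the fresh accept: |closure| = 2 + 3 = 5
  (1 ∪ 0)*·1 → |closure| = 5 + 1 = 6 (closure spills across the concat boundary because the left factor accepts ε)
  ((1 ∪ 0)*·1)* → the star's fresh start ε-reaches both the body's start and the fresh accept: |closure| = 2 + 6 = 8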